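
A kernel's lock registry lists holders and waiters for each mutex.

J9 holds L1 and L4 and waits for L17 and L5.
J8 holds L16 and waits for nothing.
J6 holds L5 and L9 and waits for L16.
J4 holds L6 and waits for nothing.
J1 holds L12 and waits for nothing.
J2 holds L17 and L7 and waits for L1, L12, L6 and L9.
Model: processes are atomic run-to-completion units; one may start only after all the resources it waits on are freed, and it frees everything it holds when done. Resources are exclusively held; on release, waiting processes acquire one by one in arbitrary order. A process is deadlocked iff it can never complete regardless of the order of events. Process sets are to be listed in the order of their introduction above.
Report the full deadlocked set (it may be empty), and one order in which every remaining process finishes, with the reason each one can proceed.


The deadlocked set is J9 and J2.
Key observation: J9 -> J2 -> J9 is a circular wait — nothing in it can go first; no other process is dragged down with it.
The rest can finish in the order J4, J1, J8, J6.
Walking it through:
  run J4 (it waits on nothing); releases L6
  run J1 (it waits on nothing); releases L12
  run J8 (it waits on nothing); releases L16
  J6: everything it awaited (L16) is free; runs, freeing L5 and L9


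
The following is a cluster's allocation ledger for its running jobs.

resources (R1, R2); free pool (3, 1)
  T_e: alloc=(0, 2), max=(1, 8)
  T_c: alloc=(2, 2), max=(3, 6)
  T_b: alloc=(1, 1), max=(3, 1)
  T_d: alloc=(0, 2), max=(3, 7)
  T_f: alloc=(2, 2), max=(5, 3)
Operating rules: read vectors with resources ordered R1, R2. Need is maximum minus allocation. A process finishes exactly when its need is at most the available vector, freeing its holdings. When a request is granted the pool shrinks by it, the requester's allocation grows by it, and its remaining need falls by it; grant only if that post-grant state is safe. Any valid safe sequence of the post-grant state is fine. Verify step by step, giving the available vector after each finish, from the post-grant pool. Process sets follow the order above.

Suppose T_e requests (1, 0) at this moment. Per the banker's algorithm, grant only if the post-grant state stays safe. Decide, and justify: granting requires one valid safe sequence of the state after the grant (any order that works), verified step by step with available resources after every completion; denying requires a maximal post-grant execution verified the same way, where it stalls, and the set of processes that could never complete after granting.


GRANT — the state after the grant stays safe, e.g. via T_b, T_f, T_c, T_d, T_e.
Key observation: granting shrinks the pool to (2, 1), yet T_b still fits and the chain goes through.
Check on the post-grant state, step by step:
  pool = (2, 1)
  run T_b (needs (2, 0), free (2, 1)); after release of (1, 1) the pool is (3, 2)
  run T_f (needs (3, 1), free (3, 2)); after release of (2, 2) the pool is (5, 4)
  run T_c (needs (1, 4), free (5, 4)); after release of (2, 2) the pool is (7, 6)
  run T_d (needs (3, 5), free (7, 6)); after release of (0, 2) the pool is (7, 8)
  run T_e (needs (0, 6), free (7, 8)); after release of (1, 2) the pool is (8, 10)


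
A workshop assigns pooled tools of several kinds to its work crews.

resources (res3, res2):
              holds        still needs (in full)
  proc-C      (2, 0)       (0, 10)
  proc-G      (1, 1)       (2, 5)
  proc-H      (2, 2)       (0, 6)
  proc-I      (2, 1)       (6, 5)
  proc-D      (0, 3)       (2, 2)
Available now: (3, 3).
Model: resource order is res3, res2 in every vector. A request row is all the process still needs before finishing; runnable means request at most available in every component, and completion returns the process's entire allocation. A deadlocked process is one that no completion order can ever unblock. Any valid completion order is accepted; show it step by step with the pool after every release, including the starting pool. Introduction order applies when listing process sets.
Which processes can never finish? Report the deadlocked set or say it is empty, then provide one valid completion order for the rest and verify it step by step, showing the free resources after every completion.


No process is deadlocked.
Key observation: there is always a runnable process — proc-D first — so the state unwinds completely.
A valid finishing order for the others: proc-D, proc-G, proc-H, proc-I, proc-C. Check, step by step:
  pool = (3, 3)
  proc-D: need (2, 2) fits (3, 3); releases (0, 3), pool now (3, 6)
  proc-G: need (2, 5) fits (3, 6); releases (1, 1), pool now (4, 7)
  proc-H: need (0, 6) fits (4, 7); releases (2, 2), pool now (6, 9)
  proc-I: need (6, 5) fits (6, 9); releases (2, 1), pool now (8, 10)
  proc-C: need (0, 10) fits (8, 10); releases (2, 0), pool now (10, 10)


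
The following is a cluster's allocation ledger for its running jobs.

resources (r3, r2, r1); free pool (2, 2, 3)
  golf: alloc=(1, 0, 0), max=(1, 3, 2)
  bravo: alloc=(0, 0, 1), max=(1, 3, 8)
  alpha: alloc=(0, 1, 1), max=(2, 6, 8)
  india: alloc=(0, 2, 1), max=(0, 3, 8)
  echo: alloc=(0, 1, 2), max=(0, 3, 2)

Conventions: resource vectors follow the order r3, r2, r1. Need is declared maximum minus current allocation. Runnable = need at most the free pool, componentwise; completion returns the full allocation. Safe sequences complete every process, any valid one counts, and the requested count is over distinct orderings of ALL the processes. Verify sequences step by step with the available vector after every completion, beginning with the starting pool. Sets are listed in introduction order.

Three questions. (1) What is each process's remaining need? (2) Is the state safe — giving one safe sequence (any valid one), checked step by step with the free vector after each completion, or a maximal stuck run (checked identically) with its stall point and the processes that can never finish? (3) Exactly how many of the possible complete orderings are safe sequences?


(1) Outstanding need per process (order r3, r2, r1):
  golf: (0, 3, 2)
  bravo: (1, 3, 7)
  alpha: (2, 5, 7)
  india: (0, 1, 7)
  echo: (0, 2, 0)
(2) UNSAFE.
Key observation: echo, golf can finish, but then (3, 3, 5) is all there is, and the blocked group's r1 demands exceed it.
The run echo, golf cannot be extended any further. Walking it through:
  pool = (2, 2, 3)
  echo: need (0, 2, 0) fits (2, 2, 3); releases (0, 1, 2), pool now (2, 3, 5)
  golf: need (0, 3, 2) fits (2, 3, 5); releases (1, 0, 0), pool now (3, 3, 5)
  bravo cannot run: need (1, 3, 7) vs free (3, 3, 5) (insufficient r1)
  alpha cannot run: need (2, 5, 7) vs free (3, 3, 5) (insufficient r2 and r1)
  india cannot run: need (0, 1, 7) vs free (3, 3, 5) (insufficient r1)
Never able to finish: bravo, alpha and india.
(3) Precisely 0 of the possible complete orderings are safe sequences.


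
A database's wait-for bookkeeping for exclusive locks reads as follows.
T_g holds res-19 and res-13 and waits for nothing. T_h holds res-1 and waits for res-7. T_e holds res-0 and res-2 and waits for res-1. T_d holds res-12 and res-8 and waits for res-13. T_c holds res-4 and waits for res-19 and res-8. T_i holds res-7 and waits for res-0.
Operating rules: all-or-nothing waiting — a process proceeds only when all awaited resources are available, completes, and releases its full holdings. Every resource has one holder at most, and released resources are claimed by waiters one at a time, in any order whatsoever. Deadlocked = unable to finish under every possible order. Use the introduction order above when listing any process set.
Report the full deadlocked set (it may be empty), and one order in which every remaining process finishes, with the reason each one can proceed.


Deadlocked set: T_h, T_e and T_i.
Key observation: the waits loop around T_h -> T_i -> T_e -> T_h with no way out; no other process is dragged down with it.
The rest can finish in the order T_g, T_d, T_c.
Verifying each step:
  T_g: no waits; runs immediately, freeing res-19 and res-13
  T_d waits on res-13 — all released -> runs and releases res-12 and res-8
  T_c waits on res-19 and res-8 — all released -> runs and releases res-4


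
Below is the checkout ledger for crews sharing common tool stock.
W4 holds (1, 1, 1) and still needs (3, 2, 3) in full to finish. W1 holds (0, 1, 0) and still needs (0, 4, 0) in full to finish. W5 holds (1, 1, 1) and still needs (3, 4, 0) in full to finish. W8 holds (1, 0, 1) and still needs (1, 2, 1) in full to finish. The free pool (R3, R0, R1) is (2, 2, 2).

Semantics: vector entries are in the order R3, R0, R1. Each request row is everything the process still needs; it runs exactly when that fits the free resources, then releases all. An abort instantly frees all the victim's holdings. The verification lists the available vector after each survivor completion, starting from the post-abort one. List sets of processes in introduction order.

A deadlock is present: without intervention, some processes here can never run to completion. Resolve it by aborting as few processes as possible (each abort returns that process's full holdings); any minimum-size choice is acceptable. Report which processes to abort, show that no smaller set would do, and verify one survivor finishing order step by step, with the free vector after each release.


The answer: abort W5.
Key observation: W1 was stuck for good until W5 gave back (1, 1, 1); in the order shown it finishes at step 2.
Why nothing smaller works: aborting no one leaves the state deadlocked as given.
Survivors finish in the order: W4, W1, W8. Walking it through (pool after the aborts first):
  pool = (3, 3, 3)
  W4: need (3, 2, 3) fits (3, 3, 3); releases (1, 1, 1), pool now (4, 4, 4)
  W1: need (0, 4, 0) fits (4, 4, 4); releases (0, 1, 0), pool now (4, 5, 4)
  W8: need (1, 2, 1) fits (4, 5, 4); releases (1, 0, 1), pool now (5, 5, 5)


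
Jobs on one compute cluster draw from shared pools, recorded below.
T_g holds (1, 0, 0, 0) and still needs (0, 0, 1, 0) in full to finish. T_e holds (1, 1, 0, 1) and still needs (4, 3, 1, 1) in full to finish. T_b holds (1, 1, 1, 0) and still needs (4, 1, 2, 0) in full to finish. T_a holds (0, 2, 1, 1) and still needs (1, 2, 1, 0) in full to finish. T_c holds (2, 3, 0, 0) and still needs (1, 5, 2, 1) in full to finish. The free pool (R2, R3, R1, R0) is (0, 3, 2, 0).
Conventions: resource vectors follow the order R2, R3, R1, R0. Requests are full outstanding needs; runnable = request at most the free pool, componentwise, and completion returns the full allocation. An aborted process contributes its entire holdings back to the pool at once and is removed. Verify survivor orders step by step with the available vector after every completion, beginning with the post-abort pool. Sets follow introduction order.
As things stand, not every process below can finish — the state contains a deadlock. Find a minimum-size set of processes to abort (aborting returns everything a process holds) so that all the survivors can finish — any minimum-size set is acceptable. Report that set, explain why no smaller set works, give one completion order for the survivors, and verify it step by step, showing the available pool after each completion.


Minimum abort set: T_e.
Key observation: the deadlocked T_b becomes finishable only because T_e released (1, 1, 0, 1); it completes at step 4 below.
Why nothing smaller works: aborting no one leaves the state deadlocked as given.
One survivor order: T_a, T_c, T_g, T_b. Walking it through (post-abort pool first):
  pool = (1, 4, 2, 1)
  run T_a (needs (1, 2, 1, 0), free (1, 4, 2, 1)); after release of (0, 2, 1, 1) the pool is (1, 6, 3, 2)
  run T_c (needs (1, 5, 2, 1), free (1, 6, 3, 2)); after release of (2, 3, 0, 0) the pool is (3, 9, 3, 2)
  run T_g (needs (0, 0, 1, 0), free (3, 9, 3, 2)); after release of (1, 0, 0, 0) the pool is (4, 9, 3, 2)
  run T_b (needs (4, 1, 2, 0), free (4, 9, 3, 2)); after release of (1, 1, 1, 0) the pool is (5, 10, 4, 2)


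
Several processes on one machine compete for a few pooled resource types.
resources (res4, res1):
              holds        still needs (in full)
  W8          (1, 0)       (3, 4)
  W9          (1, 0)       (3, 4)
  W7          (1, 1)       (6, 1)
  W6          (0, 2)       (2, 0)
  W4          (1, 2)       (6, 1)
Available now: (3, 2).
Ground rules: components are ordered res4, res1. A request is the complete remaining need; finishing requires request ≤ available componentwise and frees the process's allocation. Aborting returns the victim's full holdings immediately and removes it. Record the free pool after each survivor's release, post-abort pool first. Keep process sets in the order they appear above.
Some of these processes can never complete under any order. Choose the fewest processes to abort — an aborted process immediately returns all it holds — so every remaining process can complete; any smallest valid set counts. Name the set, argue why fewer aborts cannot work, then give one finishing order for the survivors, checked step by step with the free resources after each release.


Minimum abort set: W7.
Key observation: the deadlocked W4 becomes finishable only because W7 released (1, 1); it completes at step 4 below.
No smaller set exists: with zero aborts the deadlock remains.
One survivor order: W6, W8, W9, W4. Walking it through (post-abort pool first):
  pool = (4, 3)
  W6 needs (2, 0) <= (4, 3) -> finishes; pool += (0, 2) = (4, 5)
  W8 needs (3, 4) <= (4, 5) -> finishes; pool += (1, 0) = (5, 5)
  W9 needs (3, 4) <= (5, 5) -> finishes; pool += (1, 0) = (6, 5)
  W4 needs (6, 1) <= (6, 5) -> finishes; pool += (1, 2) = (7, 7)


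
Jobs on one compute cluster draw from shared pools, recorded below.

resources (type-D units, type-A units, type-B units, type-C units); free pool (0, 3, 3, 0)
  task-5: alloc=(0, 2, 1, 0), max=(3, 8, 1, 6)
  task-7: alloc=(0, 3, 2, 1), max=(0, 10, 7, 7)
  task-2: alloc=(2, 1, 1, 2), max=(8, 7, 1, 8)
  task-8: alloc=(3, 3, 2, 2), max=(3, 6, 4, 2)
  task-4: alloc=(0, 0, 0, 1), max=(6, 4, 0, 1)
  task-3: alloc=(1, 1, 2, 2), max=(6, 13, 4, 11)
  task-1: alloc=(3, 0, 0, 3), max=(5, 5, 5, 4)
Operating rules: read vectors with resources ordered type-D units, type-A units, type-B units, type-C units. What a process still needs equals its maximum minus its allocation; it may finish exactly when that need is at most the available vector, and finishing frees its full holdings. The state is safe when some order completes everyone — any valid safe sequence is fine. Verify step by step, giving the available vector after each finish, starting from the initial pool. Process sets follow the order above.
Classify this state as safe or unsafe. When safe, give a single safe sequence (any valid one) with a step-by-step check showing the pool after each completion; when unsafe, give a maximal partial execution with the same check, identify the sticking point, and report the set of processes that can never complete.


SAFE — a valid safe sequence is task-8, task-1, task-4, task-2, task-5, task-7, task-3.
Key observation: the first exact fit in this order is task-8 — it needs (0, 3, 2, 0) with (0, 3, 3, 0) free, meeting a requested resource to the last unit.
Verifying each step:
  pool = (0, 3, 3, 0)
  task-8 needs (0, 3, 2, 0) <= (0, 3, 3, 0) -> finishes; pool += (3, 3, 2, 2) = (3, 6, 5, 2)
  task-1 needs (2, 5, 5, 1) <= (3, 6, 5, 2) -> finishes; pool += (3, 0, 0, 3) = (6, 6, 5, 5)
  task-4 needs (6, 4, 0, 0) <= (6, 6, 5, 5) -> finishes; pool += (0, 0, 0, 1) = (6, 6, 5, 6)
  task-2 needs (6, 6, 0, 6) <= (6, 6, 5, 6) -> finishes; pool += (2, 1, 1, 2) = (8, 7, 6, 8)
  task-5 needs (3, 6, 0, 6) <= (8, 7, 6, 8) -> finishes; pool += (0, 2, 1, 0) = (8, 9, 7, 8)
  task-7 needs (0, 7, 5, 6) <= (8, 9, 7, 8) -> finishes; pool += (0, 3, 2, 1) = (8, 12, 9, 9)
  task-3 needs (5, 12, 2, 9) <= (8, 12, 9, 9) -> finishes; pool += (1, 1, 2, 2) = (9, 13, 11, 11)


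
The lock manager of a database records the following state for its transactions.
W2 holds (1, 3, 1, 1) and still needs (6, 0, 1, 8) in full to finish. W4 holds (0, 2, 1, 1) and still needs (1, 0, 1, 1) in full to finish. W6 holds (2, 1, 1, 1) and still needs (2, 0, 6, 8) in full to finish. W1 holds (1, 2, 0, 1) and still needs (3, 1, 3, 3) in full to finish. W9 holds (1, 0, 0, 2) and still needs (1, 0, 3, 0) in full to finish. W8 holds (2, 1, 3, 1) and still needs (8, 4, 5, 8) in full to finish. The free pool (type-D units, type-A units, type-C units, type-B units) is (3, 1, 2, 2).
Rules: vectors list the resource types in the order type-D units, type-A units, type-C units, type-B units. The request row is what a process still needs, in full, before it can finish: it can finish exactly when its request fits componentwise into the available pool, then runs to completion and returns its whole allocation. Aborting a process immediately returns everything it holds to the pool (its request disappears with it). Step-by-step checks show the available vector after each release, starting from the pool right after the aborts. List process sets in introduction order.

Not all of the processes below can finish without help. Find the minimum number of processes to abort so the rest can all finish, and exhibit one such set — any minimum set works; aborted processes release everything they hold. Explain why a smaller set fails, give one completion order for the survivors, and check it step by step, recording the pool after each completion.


Abort W6 and W8.
Key observation: before aborting W6 and W8, W2 was permanently blocked — no order could ever run it; afterwards it completes at step 4.
Minimality, checking each single-abort alternative: W2 alone leaves W6 blocked (short on type-C units and type-B units); W4 alone leaves W2 blocked (short on type-D units and type-B units); W6 alone leaves W2 blocked (short on type-B units); W1 alone leaves W2 blocked (short on type-D units and type-B units); W9 alone leaves W2 blocked (short on type-D units and type-B units); W8 alone leaves W2 blocked (short on type-B units).
One survivor order: W1, W4, W9, W2. Verifying each step (post-abort pool first):
  pool = (7, 3, 6, 4)
  W1 needs (3, 1, 3, 3) <= (7, 3, 6, 4) -> finishes; pool += (1, 2, 0, 1) = (8, 5, 6, 5)
  W4 needs (1, 0, 1, 1) <= (8, 5, 6, 5) -> finishes; pool += (0, 2, 1, 1) = (8, 7, 7, 6)
  W9 needs (1, 0, 3, 0) <= (8, 7, 7, 6) -> finishes; pool += (1, 0, 0, 2) = (9, 7, 7, 8)
  W2 needs (6, 0, 1, 8) <= (9, 7, 7, 8) -> finishes; pool += (1, 3, 1, 1) = (10, 10, 8, 9)


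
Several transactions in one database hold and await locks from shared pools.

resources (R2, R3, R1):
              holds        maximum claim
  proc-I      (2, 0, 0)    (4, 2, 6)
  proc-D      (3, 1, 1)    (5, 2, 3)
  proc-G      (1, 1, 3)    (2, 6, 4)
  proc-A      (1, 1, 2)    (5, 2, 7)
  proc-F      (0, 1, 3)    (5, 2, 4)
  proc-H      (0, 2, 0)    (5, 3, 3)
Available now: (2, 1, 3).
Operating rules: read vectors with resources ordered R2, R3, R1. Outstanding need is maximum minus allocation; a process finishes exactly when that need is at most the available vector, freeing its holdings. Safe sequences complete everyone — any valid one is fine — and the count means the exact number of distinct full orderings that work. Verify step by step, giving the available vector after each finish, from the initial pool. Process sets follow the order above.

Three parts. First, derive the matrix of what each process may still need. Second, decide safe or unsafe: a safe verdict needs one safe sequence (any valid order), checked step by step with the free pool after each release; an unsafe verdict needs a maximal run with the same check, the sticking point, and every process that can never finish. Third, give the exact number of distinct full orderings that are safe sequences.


(1) Need matrix, components ordered R2, R3, R1:
  proc-I: (2, 2, 6)
  proc-D: (2, 1, 2)
  proc-G: (1, 5, 1)
  proc-A: (4, 1, 5)
  proc-F: (5, 1, 1)
  proc-H: (5, 1, 3)
(2) SAFE, for example via the order proc-D, proc-F, proc-H, proc-G, proc-A, proc-I.
Key observation: reading the order forward, proc-D is the first process whose need (2, 1, 2) meets the free pool (2, 1, 3) exactly on a resource it requests.
Step-by-step check:
  pool = (2, 1, 3)
  proc-D needs (2, 1, 2) <= (2, 1, 3) -> finishes; pool += (3, 1, 1) = (5, 2, 4)
  proc-F needs (5, 1, 1) <= (5, 2, 4) -> finishes; pool += (0, 1, 3) = (5, 3, 7)
  proc-H needs (5, 1, 3) <= (5, 3, 7) -> finishes; pool += (0, 2, 0) = (5, 5, 7)
  proc-G needs (1, 5, 1) <= (5, 5, 7) -> finishes; pool += (1, 1, 3) = (6, 6, 10)
  proc-A needs (4, 1, 5) <= (6, 6, 10) -> finishes; pool += (1, 1, 2) = (7, 7, 12)
  proc-I needs (2, 2, 6) <= (7, 7, 12) -> finishes; pool += (2, 0, 0) = (9, 7, 12)
(3) The exact count: 18 of the possible complete orderings are safe sequences.


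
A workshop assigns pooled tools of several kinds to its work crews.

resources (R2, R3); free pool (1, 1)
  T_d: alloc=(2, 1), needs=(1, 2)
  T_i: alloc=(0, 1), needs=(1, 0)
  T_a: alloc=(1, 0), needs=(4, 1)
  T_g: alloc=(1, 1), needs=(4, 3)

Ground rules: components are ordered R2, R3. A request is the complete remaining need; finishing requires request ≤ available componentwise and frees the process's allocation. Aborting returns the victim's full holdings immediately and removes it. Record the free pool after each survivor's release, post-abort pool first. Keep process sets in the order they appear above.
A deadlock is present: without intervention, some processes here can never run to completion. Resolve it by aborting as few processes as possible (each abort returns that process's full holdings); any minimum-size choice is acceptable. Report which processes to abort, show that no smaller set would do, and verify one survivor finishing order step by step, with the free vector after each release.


Abort T_a.
Key observation: T_g was stuck for good until T_a gave back (1, 0); in the order shown it finishes at step 3.
Why nothing smaller works: aborting no one leaves the state deadlocked as given.
One survivor order: T_i, T_d, T_g. Step-by-step check (post-abort pool first):
  pool = (2, 1)
  T_i needs (1, 0) <= (2, 1) -> finishes; pool += (0, 1) = (2, 2)
  T_d needs (1, 2) <= (2, 2) -> finishes; pool += (2, 1) = (4, 3)
  T_g needs (4, 3) <= (4, 3) -> finishes; pool += (1, 1) = (5, 4)


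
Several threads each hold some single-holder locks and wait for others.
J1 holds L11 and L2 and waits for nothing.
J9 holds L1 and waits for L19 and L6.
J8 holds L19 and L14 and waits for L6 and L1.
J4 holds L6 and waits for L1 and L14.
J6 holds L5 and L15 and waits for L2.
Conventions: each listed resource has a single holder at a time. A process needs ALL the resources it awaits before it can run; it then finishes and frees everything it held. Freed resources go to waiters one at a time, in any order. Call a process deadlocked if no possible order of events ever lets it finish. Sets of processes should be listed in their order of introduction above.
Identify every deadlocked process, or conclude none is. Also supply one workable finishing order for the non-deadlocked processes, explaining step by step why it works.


Deadlocked set: J9, J8 and J4.
Key observation: nobody on the ring J9 -> J8 -> J9 can start until another member finishes, which never happens; J4 is caught in further circular waits.
One completion order for the rest: J1, J6.
Walking it through:
  run J1 (it waits on nothing); releases L11 and L2
  J6: everything it awaited (L2) is free; runs, freeing L5 and L15


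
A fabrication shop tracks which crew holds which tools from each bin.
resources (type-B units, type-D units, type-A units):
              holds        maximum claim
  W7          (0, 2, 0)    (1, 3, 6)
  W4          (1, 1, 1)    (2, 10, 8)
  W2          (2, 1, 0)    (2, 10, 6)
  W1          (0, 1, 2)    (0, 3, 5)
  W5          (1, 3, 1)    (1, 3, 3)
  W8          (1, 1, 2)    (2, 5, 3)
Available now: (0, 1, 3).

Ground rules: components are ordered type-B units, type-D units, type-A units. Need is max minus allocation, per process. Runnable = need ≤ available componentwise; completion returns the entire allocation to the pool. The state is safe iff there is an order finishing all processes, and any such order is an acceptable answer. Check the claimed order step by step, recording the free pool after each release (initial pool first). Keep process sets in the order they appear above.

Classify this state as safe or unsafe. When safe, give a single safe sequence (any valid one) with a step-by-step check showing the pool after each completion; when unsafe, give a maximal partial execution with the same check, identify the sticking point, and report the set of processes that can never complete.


The state is UNSAFE.
Key observation: after W5, W8, W7, W1 complete, (2, 8, 8) is the best the pool ever gets, yet each leftover process wants more type-D units.
Going as far as possible: W5, W8, W7, W1; after that, nothing fits. Walking it through:
  pool = (0, 1, 3)
  W5 needs (0, 0, 2) <= (0, 1, 3) -> finishes; pool += (1, 3, 1) = (1, 4, 4)
  W8 needs (1, 4, 1) <= (1, 4, 4) -> finishes; pool += (1, 1, 2) = (2, 5, 6)
  W7 needs (1, 1, 6) <= (2, 5, 6) -> finishes; pool += (0, 2, 0) = (2, 7, 6)
  W1 needs (0, 2, 3) <= (2, 7, 6) -> finishes; pool += (0, 1, 2) = (2, 8, 8)
  W4 still needs (1, 9, 7) but only (2, 8, 8) is free — short on type-D units
  W2 still needs (0, 9, 6) but only (2, 8, 8) is free — short on type-D units
Permanently blocked: W4 and W2.


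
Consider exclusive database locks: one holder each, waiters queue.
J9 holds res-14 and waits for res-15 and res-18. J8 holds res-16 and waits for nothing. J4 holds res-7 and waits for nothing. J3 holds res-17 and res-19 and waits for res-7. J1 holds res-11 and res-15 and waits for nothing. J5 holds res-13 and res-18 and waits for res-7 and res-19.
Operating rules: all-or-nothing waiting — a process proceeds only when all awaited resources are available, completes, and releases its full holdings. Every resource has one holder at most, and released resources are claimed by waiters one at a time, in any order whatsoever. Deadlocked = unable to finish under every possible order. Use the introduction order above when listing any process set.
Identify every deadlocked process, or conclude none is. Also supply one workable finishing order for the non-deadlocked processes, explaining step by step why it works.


The deadlocked set is empty.
Key observation: the wait relation is loop-free; peeling off processes with no waits unwinds the whole state.
A valid finishing order for the others: J1, J4, J3, J5, J8, J9.
Verifying each step:
  J1: no waits; runs immediately, freeing res-11 and res-15
  J4: no waits; runs immediately, freeing res-7
  run J3 (all its waits — res-7 — are resolved); releases res-17 and res-19
  run J5 (all its waits — res-7 and res-19 — are resolved); releases res-13 and res-18
  J8: no waits; runs immediately, freeing res-16
  run J9 (all its waits — res-15 and res-18 — are resolved); releases res-14


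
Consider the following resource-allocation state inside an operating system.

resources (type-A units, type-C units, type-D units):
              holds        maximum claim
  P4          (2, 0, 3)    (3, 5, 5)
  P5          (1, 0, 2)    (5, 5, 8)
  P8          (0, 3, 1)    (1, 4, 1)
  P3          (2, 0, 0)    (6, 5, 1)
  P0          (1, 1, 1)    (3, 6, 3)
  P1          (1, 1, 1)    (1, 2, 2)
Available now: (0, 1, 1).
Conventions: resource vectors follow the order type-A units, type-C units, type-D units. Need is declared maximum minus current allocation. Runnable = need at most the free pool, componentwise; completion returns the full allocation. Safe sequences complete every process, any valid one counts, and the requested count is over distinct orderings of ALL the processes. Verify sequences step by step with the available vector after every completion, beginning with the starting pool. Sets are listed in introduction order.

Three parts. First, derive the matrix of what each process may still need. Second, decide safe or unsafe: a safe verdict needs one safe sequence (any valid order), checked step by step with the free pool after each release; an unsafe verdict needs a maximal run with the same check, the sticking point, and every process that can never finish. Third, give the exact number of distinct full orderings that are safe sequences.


(1) Remaining need (order type-A units, type-C units, type-D units):
  P4: (1, 5, 2)
  P5: (4, 5, 6)
  P8: (1, 1, 0)
  P3: (4, 5, 1)
  P0: (2, 5, 2)
  P1: (0, 1, 1)
(2) SAFE, for example via the order P1, P8, P4, P0, P5, P3.
Key observation: the order's first zero-slack moment is P1 ((0, 1, 1) needed, (0, 1, 1) free — a requested resource with nothing to spare).
Check, step by step:
  pool = (0, 1, 1)
  run P1 (needs (0, 1, 1), free (0, 1, 1)); after release of (1, 1, 1) the pool is (1, 2, 2)
  run P8 (needs (1, 1, 0), free (1, 2, 2)); after release of (0, 3, 1) the pool is (1, 5, 3)
  run P4 (needs (1, 5, 2), free (1, 5, 3)); after release of (2, 0, 3) the pool is (3, 5, 6)
  run P0 (needs (2, 5, 2), free (3, 5, 6)); after release of (1, 1, 1) the pool is (4, 6, 7)
  run P5 (needs (4, 5, 6), free (4, 6, 7)); after release of (1, 0, 2) the pool is (5, 6, 9)
  run P3 (needs (4, 5, 1), free (5, 6, 9)); after release of (2, 0, 0) the pool is (7, 6, 9)
(3) The exact count: 2 of the possible complete orderings are safe sequences.


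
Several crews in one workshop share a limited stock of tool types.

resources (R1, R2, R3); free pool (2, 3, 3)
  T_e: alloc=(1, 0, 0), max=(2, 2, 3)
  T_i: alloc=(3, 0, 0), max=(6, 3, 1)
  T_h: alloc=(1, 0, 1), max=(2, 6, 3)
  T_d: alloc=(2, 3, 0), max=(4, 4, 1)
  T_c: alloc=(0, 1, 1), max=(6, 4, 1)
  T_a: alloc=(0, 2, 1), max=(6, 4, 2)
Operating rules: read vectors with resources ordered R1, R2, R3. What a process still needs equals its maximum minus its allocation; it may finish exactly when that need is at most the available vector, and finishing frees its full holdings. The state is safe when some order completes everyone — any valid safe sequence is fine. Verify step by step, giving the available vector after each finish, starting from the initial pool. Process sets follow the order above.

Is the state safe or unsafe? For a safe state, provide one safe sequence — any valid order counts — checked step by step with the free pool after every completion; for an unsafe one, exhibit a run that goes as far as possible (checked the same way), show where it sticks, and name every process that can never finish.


The state is SAFE; one workable sequence: T_d, T_i, T_h, T_c, T_e, T_a.
Key observation: the order's first zero-slack moment is T_d ((2, 1, 1) needed, (2, 3, 3) free — a requested resource with nothing to spare).
Check, step by step:
  pool = (2, 3, 3)
  T_d: need (2, 1, 1) fits (2, 3, 3); releases (2, 3, 0), pool now (4, 6, 3)
  T_i: need (3, 3, 1) fits (4, 6, 3); releases (3, 0, 0), pool now (7, 6, 3)
  T_h: need (1, 6, 2) fits (7, 6, 3); releases (1, 0, 1), pool now (8, 6, 4)
  T_c: need (6, 3, 0) fits (8, 6, 4); releases (0, 1, 1), pool now (8, 7, 5)
  T_e: need (1, 2, 3) fits (8, 7, 5); releases (1, 0, 0), pool now (9, 7, 5)
  T_a: need (6, 2, 1) fits (9, 7, 5); releases (0, 2, 1), pool now (9, 9, 6)


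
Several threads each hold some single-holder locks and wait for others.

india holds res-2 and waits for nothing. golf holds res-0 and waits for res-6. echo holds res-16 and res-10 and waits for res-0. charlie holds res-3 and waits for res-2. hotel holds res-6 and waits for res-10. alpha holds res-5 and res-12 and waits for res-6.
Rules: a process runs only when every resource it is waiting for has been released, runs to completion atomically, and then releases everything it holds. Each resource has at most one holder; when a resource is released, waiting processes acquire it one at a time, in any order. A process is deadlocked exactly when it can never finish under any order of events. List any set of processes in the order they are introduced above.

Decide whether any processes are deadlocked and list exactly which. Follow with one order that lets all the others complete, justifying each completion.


Deadlocked: golf, echo, hotel and alpha.
Key observation: along golf -> hotel -> echo -> golf, each member waits on what the next one holds — a deadlock; alpha waits into the deadlock from upstream.
A valid finishing order for the others: india, charlie.
Step-by-step check:
  india waits on nothing -> runs at once and releases res-2
  charlie: everything it awaited (res-2) is free; runs, freeing res-3


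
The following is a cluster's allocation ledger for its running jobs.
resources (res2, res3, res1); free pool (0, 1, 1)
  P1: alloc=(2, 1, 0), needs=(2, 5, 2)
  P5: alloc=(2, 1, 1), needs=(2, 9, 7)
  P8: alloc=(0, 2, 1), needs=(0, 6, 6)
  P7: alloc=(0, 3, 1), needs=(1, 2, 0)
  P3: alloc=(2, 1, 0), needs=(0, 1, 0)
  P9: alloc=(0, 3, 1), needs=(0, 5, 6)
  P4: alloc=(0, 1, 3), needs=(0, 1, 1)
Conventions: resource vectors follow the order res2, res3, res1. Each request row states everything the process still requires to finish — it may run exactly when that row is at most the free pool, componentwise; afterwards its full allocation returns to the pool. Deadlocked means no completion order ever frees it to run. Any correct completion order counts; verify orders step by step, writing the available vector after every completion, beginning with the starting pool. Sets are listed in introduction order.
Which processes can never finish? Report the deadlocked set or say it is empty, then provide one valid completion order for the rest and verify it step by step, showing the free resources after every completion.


Deadlocked set: P5, P8 and P9.
Key observation: P4, P3, P7, P1 can finish, but then (4, 7, 5) is all there is, and the blocked group's res1 demands exceed it.
One completion order for the rest: P4, P3, P7, P1. Step-by-step check:
  pool = (0, 1, 1)
  P4 needs (0, 1, 1) <= (0, 1, 1) -> finishes; pool += (0, 1, 3) = (0, 2, 4)
  P3 needs (0, 1, 0) <= (0, 2, 4) -> finishes; pool += (2, 1, 0) = (2, 3, 4)
  P7 needs (1, 2, 0) <= (2, 3, 4) -> finishes; pool += (0, 3, 1) = (2, 6, 5)
  P1 needs (2, 5, 2) <= (2, 6, 5) -> finishes; pool += (2, 1, 0) = (4, 7, 5)
The blocked processes can never fit:
  P5 still needs (2, 9, 7) but only (4, 7, 5) is free — short on res3 and res1
  P8 still needs (0, 6, 6) but only (4, 7, 5) is free — short on res1
  P9 still needs (0, 5, 6) but only (4, 7, 5) is free — short on res1


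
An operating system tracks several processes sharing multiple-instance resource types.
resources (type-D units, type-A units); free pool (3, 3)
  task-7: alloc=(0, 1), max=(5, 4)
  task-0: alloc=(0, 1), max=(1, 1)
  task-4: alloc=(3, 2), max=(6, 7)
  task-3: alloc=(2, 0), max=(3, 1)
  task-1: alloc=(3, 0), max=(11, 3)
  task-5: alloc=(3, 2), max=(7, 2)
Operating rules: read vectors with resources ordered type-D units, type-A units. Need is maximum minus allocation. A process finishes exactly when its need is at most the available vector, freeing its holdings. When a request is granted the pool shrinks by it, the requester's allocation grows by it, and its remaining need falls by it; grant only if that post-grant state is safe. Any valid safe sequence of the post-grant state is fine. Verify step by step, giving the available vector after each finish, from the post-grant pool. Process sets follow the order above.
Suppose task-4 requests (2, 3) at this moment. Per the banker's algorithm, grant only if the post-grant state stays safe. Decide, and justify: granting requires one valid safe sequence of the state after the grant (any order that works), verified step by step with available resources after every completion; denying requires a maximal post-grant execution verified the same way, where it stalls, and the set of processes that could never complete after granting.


DENY. Granting would leave the state unsafe.
Key observation: after task-0, task-3 the pool peaks at (3, 1), and each blocked process is short somewhere: task-7 on type-D units, type-A units; task-4 on type-A units; task-1 on type-D units, type-A units; task-5 on type-D units.
After a pretend grant, a maximal execution: task-0, task-3 — then nothing else fits. Walking it through:
  pool = (1, 0)
  task-0: need (1, 0) fits (1, 0); releases (0, 1), pool now (1, 1)
  task-3: need (1, 1) fits (1, 1); releases (2, 0), pool now (3, 1)
  task-7 still needs (5, 3) but only (3, 1) is free — short on type-D units and type-A units
  task-4 still needs (1, 2) but only (3, 1) is free — short on type-A units
  task-1 still needs (8, 3) but only (3, 1) is free — short on type-D units and type-A units
  task-5 still needs (4, 0) but only (3, 1) is free — short on type-D units
Processes that could never finish after the grant: task-7, task-4, task-1 and task-5.


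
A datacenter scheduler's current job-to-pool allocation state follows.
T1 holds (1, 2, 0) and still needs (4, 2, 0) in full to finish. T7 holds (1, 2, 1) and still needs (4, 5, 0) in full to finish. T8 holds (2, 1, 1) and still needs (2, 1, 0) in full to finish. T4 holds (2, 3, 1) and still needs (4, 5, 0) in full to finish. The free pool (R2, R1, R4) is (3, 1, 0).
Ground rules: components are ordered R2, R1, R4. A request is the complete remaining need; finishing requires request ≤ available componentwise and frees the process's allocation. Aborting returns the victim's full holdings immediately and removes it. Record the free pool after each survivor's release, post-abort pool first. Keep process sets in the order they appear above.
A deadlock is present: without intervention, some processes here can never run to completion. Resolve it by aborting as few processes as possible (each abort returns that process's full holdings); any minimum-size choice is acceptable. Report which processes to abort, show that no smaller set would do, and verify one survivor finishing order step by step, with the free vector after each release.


Abort T4.
Key observation: aborting T4 returns (2, 3, 1), and T7 — hopeless before — runs at step 3 with the returned capacity in the pool.
Why nothing smaller works: aborting no one leaves the state deadlocked as given.
One survivor order: T8, T1, T7. Step-by-step check (post-abort pool first):
  pool = (5, 4, 1)
  T8: need (2, 1, 0) fits (5, 4, 1); releases (2, 1, 1), pool now (7, 5, 2)
  T1: need (4, 2, 0) fits (7, 5, 2); releases (1, 2, 0), pool now (8, 7, 2)
  T7: need (4, 5, 0) fits (8, 7, 2); releases (1, 2, 1), pool now (9, 9, 3)


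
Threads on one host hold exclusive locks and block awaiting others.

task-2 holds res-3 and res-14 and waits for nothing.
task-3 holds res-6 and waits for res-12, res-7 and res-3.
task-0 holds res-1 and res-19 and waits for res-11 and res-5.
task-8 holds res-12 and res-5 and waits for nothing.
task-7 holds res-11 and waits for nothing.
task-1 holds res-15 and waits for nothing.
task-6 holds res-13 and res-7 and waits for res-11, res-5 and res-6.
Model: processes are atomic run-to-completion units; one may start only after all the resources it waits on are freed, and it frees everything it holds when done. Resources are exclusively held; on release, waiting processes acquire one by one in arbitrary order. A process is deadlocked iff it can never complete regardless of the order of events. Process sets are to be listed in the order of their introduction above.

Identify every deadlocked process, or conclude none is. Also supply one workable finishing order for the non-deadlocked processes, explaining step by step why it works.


Deadlocked set: task-3 and task-6.
Key observation: along task-3 -> task-6 -> task-3, each member waits on what the next one holds — a deadlock; no other process is dragged down with it.
The rest can finish in the order task-1, task-8, task-7, task-0, task-2.
Walking it through:
  task-1 waits on nothing -> runs at once and releases res-15
  task-8 waits on nothing -> runs at once and releases res-12 and res-5
  task-7 waits on nothing -> runs at once and releases res-11
  task-0: everything it awaited (res-11 and res-5) is free; runs, freeing res-1 and res-19
  task-2 waits on nothing -> runs at once and releases res-3 and res-14


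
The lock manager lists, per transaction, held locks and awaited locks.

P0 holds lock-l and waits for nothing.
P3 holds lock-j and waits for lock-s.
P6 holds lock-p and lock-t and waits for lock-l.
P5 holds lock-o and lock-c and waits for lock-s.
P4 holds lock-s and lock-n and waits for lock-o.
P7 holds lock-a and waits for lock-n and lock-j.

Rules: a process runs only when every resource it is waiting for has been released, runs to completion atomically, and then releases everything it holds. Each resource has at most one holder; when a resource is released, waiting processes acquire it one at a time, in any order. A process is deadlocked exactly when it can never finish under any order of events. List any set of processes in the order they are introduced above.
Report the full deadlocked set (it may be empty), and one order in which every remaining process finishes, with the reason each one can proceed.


Deadlocked set: P3, P5, P4 and P7.
Key observation: along P4 -> P5 -> P4, each member waits on what the next one holds — a deadlock; P3 and P7 wait into the deadlock from upstream.
The rest can finish in the order P0, P6.
Step-by-step check:
  run P0 (it waits on nothing); releases lock-l
  P6 waits on lock-l — all released -> runs and releases lock-p and lock-t
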